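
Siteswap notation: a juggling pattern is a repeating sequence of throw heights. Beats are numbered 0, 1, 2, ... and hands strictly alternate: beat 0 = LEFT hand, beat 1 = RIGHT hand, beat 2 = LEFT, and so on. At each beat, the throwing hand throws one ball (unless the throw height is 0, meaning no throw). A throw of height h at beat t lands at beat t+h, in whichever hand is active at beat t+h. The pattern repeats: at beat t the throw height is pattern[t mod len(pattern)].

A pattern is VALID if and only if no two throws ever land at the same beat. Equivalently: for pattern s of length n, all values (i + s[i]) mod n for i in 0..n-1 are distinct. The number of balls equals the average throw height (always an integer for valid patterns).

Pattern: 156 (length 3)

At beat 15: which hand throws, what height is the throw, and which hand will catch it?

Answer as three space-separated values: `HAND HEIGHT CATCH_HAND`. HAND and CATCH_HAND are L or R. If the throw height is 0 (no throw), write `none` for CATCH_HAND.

Beat 15: 15 mod 2 = 1, so hand = R
Throw height = pattern[15 mod 3] = pattern[0] = 1
Lands at beat 15+1=16, 16 mod 2 = 0, so catch hand = L

Answer: R 1 L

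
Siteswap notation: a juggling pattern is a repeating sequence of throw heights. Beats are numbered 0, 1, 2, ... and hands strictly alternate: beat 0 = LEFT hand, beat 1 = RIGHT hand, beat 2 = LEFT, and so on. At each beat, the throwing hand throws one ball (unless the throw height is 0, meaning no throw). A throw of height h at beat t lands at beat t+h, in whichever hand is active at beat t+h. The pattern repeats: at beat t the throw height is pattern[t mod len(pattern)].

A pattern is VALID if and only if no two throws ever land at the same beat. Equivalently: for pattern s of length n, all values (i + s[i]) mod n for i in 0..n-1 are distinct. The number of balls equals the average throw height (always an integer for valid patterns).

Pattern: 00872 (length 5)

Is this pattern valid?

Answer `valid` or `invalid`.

Answer: invalid

Derivation:
i=0: (i + s[i]) mod n = (0 + 0) mod 5 = 0
i=1: (i + s[i]) mod n = (1 + 0) mod 5 = 1
i=2: (i + s[i]) mod n = (2 + 8) mod 5 = 0
i=3: (i + s[i]) mod n = (3 + 7) mod 5 = 0
i=4: (i + s[i]) mod n = (4 + 2) mod 5 = 1
Residues: [0, 1, 0, 0, 1], distinct: False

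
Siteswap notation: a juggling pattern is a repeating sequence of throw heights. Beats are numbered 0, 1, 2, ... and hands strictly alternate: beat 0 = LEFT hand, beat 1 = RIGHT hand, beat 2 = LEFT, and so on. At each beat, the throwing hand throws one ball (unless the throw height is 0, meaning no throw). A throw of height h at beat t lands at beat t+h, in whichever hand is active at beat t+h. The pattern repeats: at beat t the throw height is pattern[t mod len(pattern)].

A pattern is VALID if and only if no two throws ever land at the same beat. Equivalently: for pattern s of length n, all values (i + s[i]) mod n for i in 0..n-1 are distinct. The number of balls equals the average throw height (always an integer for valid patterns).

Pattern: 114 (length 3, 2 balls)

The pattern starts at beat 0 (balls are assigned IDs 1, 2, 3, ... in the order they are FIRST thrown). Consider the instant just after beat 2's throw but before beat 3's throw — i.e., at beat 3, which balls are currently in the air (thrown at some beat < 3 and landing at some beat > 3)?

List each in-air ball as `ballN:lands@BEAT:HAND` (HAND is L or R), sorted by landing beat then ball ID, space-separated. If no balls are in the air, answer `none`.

Beat 0 (L): throw ball1 h=1 -> lands@1:R; in-air after throw: [b1@1:R]
Beat 1 (R): throw ball1 h=1 -> lands@2:L; in-air after throw: [b1@2:L]
Beat 2 (L): throw ball1 h=4 -> lands@6:L; in-air after throw: [b1@6:L]
Beat 3 (R): throw ball2 h=1 -> lands@4:L; in-air after throw: [b2@4:L b1@6:L]

Answer: ball1:lands@6:L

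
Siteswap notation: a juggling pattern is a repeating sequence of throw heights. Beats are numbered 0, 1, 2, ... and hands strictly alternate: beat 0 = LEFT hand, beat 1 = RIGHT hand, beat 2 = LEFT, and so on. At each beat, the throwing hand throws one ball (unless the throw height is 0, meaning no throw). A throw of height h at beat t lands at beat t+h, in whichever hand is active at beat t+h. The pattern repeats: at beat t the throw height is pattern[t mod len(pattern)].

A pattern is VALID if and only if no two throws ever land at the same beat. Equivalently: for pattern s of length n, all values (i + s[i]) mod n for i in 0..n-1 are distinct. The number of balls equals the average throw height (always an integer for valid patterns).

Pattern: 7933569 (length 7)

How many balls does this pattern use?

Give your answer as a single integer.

Answer: 6

Derivation:
Pattern = [7, 9, 3, 3, 5, 6, 9], length n = 7
  position 0: throw height = 7, running sum = 7
  position 1: throw height = 9, running sum = 16
  position 2: throw height = 3, running sum = 19
  position 3: throw height = 3, running sum = 22
  position 4: throw height = 5, running sum = 27
  position 5: throw height = 6, running sum = 33
  position 6: throw height = 9, running sum = 42
Total sum = 42; balls = sum / n = 42 / 7 = 6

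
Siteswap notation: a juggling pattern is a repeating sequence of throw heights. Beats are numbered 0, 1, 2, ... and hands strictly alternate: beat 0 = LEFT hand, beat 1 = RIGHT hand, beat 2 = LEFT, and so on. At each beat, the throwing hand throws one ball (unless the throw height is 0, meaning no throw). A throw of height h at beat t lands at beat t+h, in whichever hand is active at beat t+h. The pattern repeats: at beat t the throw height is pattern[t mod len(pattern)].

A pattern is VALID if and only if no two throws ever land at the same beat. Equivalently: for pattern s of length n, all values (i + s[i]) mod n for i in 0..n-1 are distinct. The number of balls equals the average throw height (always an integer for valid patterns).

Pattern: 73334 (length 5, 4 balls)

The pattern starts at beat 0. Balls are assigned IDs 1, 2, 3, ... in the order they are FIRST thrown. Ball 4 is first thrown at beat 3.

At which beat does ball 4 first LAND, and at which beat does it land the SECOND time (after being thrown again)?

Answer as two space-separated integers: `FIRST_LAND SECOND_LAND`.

Answer: 6 9

Derivation:
Beat 0 (L): throw ball1 h=7 -> lands@7:R; in-air after throw: [b1@7:R]
Beat 1 (R): throw ball2 h=3 -> lands@4:L; in-air after throw: [b2@4:L b1@7:R]
Beat 2 (L): throw ball3 h=3 -> lands@5:R; in-air after throw: [b2@4:L b3@5:R b1@7:R]
Beat 3 (R): throw ball4 h=3 -> lands@6:L; in-air after throw: [b2@4:L b3@5:R b4@6:L b1@7:R]
Beat 4 (L): throw ball2 h=4 -> lands@8:L; in-air after throw: [b3@5:R b4@6:L b1@7:R b2@8:L]
Beat 5 (R): throw ball3 h=7 -> lands@12:L; in-air after throw: [b4@6:L b1@7:R b2@8:L b3@12:L]
Beat 6 (L): throw ball4 h=3 -> lands@9:R; in-air after throw: [b1@7:R b2@8:L b4@9:R b3@12:L]
Beat 7 (R): throw ball1 h=3 -> lands@10:L; in-air after throw: [b2@8:L b4@9:R b1@10:L b3@12:L]
Beat 8 (L): throw ball2 h=3 -> lands@11:R; in-air after throw: [b4@9:R b1@10:L b2@11:R b3@12:L]
Beat 9 (R): throw ball4 h=4 -> lands@13:R; in-air after throw: [b1@10:L b2@11:R b3@12:L b4@13:R]
Ball 4: thrown@3 h=3 -> first land @6; rethrown@6 h=3 -> second land @9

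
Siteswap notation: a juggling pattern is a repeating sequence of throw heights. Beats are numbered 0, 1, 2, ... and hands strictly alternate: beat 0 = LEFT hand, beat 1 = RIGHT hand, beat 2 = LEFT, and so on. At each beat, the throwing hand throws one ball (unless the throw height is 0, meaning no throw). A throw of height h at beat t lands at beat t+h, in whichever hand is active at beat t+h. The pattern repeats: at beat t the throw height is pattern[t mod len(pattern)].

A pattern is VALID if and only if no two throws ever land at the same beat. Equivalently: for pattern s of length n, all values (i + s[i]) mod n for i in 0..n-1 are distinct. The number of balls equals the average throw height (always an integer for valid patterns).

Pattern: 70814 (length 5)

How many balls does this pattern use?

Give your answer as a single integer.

Answer: 4

Derivation:
Pattern = [7, 0, 8, 1, 4], length n = 5
  position 0: throw height = 7, running sum = 7
  position 1: throw height = 0, running sum = 7
  position 2: throw height = 8, running sum = 15
  position 3: throw height = 1, running sum = 16
  position 4: throw height = 4, running sum = 20
Total sum = 20; balls = sum / n = 20 / 5 = 4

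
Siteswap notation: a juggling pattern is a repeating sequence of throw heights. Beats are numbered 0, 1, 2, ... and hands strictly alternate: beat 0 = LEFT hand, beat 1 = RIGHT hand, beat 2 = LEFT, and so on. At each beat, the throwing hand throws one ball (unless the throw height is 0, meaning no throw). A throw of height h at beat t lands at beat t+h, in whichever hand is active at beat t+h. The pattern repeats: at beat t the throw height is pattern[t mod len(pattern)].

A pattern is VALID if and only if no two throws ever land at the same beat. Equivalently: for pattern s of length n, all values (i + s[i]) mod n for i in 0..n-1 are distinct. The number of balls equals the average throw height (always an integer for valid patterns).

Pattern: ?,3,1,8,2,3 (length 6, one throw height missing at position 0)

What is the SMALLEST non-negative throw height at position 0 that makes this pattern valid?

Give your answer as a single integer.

Answer: 1

Derivation:
i=0: s[i]=? (unknown)
i=1: (1 + 3) mod 6 = 4
i=2: (2 + 1) mod 6 = 3
i=3: (3 + 8) mod 6 = 5
i=4: (4 + 2) mod 6 = 0
i=5: (5 + 3) mod 6 = 2
Known residues: [0, 2, 3, 4, 5]; need a permutation of 0..5, so missing residue r = 1
Need (0 + s) mod 6 = 1; smallest s = (1 - 0) mod 6 = 1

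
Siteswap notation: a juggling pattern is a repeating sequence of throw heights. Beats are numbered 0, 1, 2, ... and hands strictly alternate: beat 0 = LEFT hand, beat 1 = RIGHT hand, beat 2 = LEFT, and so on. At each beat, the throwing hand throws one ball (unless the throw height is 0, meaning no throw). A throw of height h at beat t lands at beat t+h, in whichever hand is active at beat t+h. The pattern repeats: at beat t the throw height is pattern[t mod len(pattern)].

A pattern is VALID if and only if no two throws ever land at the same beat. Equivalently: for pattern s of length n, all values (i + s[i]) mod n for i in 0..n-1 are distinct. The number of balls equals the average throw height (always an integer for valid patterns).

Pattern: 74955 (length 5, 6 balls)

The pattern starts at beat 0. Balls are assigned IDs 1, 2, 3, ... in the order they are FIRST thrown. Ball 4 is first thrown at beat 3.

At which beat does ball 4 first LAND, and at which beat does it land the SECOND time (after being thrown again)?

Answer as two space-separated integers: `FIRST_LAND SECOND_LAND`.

Answer: 8 13

Derivation:
Beat 0 (L): throw ball1 h=7 -> lands@7:R; in-air after throw: [b1@7:R]
Beat 1 (R): throw ball2 h=4 -> lands@5:R; in-air after throw: [b2@5:R b1@7:R]
Beat 2 (L): throw ball3 h=9 -> lands@11:R; in-air after throw: [b2@5:R b1@7:R b3@11:R]
Beat 3 (R): throw ball4 h=5 -> lands@8:L; in-air after throw: [b2@5:R b1@7:R b4@8:L b3@11:R]
Beat 4 (L): throw ball5 h=5 -> lands@9:R; in-air after throw: [b2@5:R b1@7:R b4@8:L b5@9:R b3@11:R]
Beat 5 (R): throw ball2 h=7 -> lands@12:L; in-air after throw: [b1@7:R b4@8:L b5@9:R b3@11:R b2@12:L]
Beat 6 (L): throw ball6 h=4 -> lands@10:L; in-air after throw: [b1@7:R b4@8:L b5@9:R b6@10:L b3@11:R b2@12:L]
Beat 7 (R): throw ball1 h=9 -> lands@16:L; in-air after throw: [b4@8:L b5@9:R b6@10:L b3@11:R b2@12:L b1@16:L]
Beat 8 (L): throw ball4 h=5 -> lands@13:R; in-air after throw: [b5@9:R b6@10:L b3@11:R b2@12:L b4@13:R b1@16:L]
Beat 9 (R): throw ball5 h=5 -> lands@14:L; in-air after throw: [b6@10:L b3@11:R b2@12:L b4@13:R b5@14:L b1@16:L]
Beat 10 (L): throw ball6 h=7 -> lands@17:R; in-air after throw: [b3@11:R b2@12:L b4@13:R b5@14:L b1@16:L b6@17:R]
Beat 11 (R): throw ball3 h=4 -> lands@15:R; in-air after throw: [b2@12:L b4@13:R b5@14:L b3@15:R b1@16:L b6@17:R]
Beat 12 (L): throw ball2 h=9 -> lands@21:R; in-air after throw: [b4@13:R b5@14:L b3@15:R b1@16:L b6@17:R b2@21:R]
Beat 13 (R): throw ball4 h=5 -> lands@18:L; in-air after throw: [b5@14:L b3@15:R b1@16:L b6@17:R b4@18:L b2@21:R]
Ball 4: thrown@3 h=5 -> first land @8; rethrown@8 h=5 -> second land @13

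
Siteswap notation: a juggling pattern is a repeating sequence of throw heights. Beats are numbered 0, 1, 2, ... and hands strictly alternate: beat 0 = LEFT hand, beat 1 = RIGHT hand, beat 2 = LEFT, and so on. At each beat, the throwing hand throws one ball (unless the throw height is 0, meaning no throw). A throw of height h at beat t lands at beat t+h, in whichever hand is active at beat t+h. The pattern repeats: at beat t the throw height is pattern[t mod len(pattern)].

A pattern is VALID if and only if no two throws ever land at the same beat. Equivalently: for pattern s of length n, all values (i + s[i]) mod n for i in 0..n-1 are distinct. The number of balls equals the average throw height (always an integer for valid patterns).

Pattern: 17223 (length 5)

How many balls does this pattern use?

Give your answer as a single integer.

Pattern = [1, 7, 2, 2, 3], length n = 5
  position 0: throw height = 1, running sum = 1
  position 1: throw height = 7, running sum = 8
  position 2: throw height = 2, running sum = 10
  position 3: throw height = 2, running sum = 12
  position 4: throw height = 3, running sum = 15
Total sum = 15; balls = sum / n = 15 / 5 = 3

Answer: 3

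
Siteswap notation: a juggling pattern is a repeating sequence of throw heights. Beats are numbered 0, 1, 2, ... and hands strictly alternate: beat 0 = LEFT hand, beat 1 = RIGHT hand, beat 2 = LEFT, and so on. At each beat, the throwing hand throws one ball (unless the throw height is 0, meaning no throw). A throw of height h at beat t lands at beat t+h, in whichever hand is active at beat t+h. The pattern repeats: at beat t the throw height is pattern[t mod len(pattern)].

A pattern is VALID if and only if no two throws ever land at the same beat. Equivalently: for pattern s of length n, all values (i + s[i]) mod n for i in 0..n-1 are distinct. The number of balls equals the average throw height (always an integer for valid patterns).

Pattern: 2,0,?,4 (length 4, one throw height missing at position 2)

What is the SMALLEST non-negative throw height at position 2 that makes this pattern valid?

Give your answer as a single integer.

i=0: (0 + 2) mod 4 = 2
i=1: (1 + 0) mod 4 = 1
i=2: s[i]=? (unknown)
i=3: (3 + 4) mod 4 = 3
Known residues: [1, 2, 3]; need a permutation of 0..3, so missing residue r = 0
Need (2 + s) mod 4 = 0; smallest s = (0 - 2) mod 4 = 2

Answer: 2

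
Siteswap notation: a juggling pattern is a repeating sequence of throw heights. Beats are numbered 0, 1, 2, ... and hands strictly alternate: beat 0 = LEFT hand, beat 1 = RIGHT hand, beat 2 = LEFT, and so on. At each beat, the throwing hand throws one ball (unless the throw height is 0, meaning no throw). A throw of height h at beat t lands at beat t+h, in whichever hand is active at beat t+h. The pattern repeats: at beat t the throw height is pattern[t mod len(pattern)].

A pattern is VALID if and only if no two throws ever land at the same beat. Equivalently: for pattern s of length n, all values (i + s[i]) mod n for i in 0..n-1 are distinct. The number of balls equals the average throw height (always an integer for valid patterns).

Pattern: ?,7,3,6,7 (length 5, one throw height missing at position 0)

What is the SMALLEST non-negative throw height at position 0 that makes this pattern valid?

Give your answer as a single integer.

Answer: 2

Derivation:
i=0: s[i]=? (unknown)
i=1: (1 + 7) mod 5 = 3
i=2: (2 + 3) mod 5 = 0
i=3: (3 + 6) mod 5 = 4
i=4: (4 + 7) mod 5 = 1
Known residues: [0, 1, 3, 4]; need a permutation of 0..4, so missing residue r = 2
Need (0 + s) mod 5 = 2; smallest s = (2 - 0) mod 5 = 2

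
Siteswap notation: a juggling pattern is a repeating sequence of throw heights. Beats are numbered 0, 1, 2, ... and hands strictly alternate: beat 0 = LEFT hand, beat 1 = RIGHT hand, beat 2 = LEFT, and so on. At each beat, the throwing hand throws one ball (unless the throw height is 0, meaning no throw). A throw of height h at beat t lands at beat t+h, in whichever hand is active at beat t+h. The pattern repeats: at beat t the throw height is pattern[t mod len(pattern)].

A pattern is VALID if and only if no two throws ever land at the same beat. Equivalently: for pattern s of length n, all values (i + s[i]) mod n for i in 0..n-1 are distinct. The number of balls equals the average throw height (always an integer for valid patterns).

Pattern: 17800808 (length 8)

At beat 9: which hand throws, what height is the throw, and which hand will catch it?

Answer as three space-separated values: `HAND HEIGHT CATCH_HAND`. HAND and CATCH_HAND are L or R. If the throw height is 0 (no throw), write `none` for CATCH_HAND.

Answer: R 7 L

Derivation:
Beat 9: 9 mod 2 = 1, so hand = R
Throw height = pattern[9 mod 8] = pattern[1] = 7
Lands at beat 9+7=16, 16 mod 2 = 0, so catch hand = L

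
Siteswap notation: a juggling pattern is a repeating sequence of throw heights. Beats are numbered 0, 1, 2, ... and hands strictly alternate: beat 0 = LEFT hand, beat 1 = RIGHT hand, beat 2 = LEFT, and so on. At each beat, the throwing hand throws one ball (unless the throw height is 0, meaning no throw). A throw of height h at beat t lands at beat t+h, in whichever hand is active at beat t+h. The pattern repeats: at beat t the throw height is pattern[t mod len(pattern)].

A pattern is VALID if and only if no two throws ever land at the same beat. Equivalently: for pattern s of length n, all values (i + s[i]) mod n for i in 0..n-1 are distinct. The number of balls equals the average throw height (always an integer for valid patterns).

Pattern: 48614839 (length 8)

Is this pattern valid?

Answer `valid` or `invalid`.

Answer: invalid

Derivation:
i=0: (i + s[i]) mod n = (0 + 4) mod 8 = 4
i=1: (i + s[i]) mod n = (1 + 8) mod 8 = 1
i=2: (i + s[i]) mod n = (2 + 6) mod 8 = 0
i=3: (i + s[i]) mod n = (3 + 1) mod 8 = 4
i=4: (i + s[i]) mod n = (4 + 4) mod 8 = 0
i=5: (i + s[i]) mod n = (5 + 8) mod 8 = 5
i=6: (i + s[i]) mod n = (6 + 3) mod 8 = 1
i=7: (i + s[i]) mod n = (7 + 9) mod 8 = 0
Residues: [4, 1, 0, 4, 0, 5, 1, 0], distinct: False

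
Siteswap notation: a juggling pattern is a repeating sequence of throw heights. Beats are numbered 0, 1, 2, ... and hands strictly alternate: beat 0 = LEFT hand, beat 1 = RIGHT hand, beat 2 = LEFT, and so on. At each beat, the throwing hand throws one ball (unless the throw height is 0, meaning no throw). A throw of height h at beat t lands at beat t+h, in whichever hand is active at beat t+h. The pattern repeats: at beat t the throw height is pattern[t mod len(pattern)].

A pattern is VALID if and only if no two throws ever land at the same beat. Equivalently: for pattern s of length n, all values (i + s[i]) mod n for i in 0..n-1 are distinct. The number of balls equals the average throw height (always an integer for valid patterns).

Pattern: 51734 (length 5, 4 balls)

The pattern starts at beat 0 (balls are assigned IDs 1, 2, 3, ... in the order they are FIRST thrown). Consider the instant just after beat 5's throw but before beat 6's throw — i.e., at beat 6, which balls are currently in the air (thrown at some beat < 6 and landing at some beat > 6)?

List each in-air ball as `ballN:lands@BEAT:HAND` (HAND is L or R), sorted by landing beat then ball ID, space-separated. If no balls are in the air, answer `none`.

Answer: ball4:lands@8:L ball2:lands@9:R ball1:lands@10:L

Derivation:
Beat 0 (L): throw ball1 h=5 -> lands@5:R; in-air after throw: [b1@5:R]
Beat 1 (R): throw ball2 h=1 -> lands@2:L; in-air after throw: [b2@2:L b1@5:R]
Beat 2 (L): throw ball2 h=7 -> lands@9:R; in-air after throw: [b1@5:R b2@9:R]
Beat 3 (R): throw ball3 h=3 -> lands@6:L; in-air after throw: [b1@5:R b3@6:L b2@9:R]
Beat 4 (L): throw ball4 h=4 -> lands@8:L; in-air after throw: [b1@5:R b3@6:L b4@8:L b2@9:R]
Beat 5 (R): throw ball1 h=5 -> lands@10:L; in-air after throw: [b3@6:L b4@8:L b2@9:R b1@10:L]
Beat 6 (L): throw ball3 h=1 -> lands@7:R; in-air after throw: [b3@7:R b4@8:L b2@9:R b1@10:L]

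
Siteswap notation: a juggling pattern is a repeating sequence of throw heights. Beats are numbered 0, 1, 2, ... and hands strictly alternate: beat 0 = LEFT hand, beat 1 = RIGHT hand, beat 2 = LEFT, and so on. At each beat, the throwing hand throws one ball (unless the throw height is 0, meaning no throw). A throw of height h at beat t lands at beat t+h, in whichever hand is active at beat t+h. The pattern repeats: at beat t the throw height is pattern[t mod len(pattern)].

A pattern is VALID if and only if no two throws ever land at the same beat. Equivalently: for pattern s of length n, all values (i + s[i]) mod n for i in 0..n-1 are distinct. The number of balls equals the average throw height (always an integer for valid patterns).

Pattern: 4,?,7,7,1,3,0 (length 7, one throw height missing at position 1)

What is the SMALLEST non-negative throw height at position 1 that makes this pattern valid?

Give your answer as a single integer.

Answer: 6

Derivation:
i=0: (0 + 4) mod 7 = 4
i=1: s[i]=? (unknown)
i=2: (2 + 7) mod 7 = 2
i=3: (3 + 7) mod 7 = 3
i=4: (4 + 1) mod 7 = 5
i=5: (5 + 3) mod 7 = 1
i=6: (6 + 0) mod 7 = 6
Known residues: [1, 2, 3, 4, 5, 6]; need a permutation of 0..6, so missing residue r = 0
Need (1 + s) mod 7 = 0; smallest s = (0 - 1) mod 7 = 6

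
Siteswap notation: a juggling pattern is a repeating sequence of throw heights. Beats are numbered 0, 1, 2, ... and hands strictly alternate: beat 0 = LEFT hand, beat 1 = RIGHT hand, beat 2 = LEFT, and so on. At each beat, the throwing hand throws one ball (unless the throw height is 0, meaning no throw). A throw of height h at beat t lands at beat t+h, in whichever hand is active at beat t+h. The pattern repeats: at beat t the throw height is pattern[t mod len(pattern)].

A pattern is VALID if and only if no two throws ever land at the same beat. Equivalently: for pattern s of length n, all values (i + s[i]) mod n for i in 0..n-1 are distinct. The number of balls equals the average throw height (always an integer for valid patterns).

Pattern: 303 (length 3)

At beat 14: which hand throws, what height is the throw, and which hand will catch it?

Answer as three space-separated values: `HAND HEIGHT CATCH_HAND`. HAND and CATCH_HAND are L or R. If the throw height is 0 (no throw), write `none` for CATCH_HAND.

Answer: L 3 R

Derivation:
Beat 14: 14 mod 2 = 0, so hand = L
Throw height = pattern[14 mod 3] = pattern[2] = 3
Lands at beat 14+3=17, 17 mod 2 = 1, so catch hand = R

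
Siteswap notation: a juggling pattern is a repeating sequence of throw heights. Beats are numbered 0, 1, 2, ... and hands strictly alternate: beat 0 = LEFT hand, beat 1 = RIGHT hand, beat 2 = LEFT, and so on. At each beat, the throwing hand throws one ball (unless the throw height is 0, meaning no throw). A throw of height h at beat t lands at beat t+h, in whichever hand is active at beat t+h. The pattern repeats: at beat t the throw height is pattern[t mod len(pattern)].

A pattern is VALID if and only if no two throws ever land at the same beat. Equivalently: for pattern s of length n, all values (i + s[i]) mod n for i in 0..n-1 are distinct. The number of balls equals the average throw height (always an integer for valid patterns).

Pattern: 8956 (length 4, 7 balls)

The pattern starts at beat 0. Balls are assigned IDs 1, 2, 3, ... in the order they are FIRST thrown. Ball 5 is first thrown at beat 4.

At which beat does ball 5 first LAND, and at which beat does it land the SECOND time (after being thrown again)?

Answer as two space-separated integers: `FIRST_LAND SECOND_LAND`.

Answer: 12 20

Derivation:
Beat 0 (L): throw ball1 h=8 -> lands@8:L; in-air after throw: [b1@8:L]
Beat 1 (R): throw ball2 h=9 -> lands@10:L; in-air after throw: [b1@8:L b2@10:L]
Beat 2 (L): throw ball3 h=5 -> lands@7:R; in-air after throw: [b3@7:R b1@8:L b2@10:L]
Beat 3 (R): throw ball4 h=6 -> lands@9:R; in-air after throw: [b3@7:R b1@8:L b4@9:R b2@10:L]
Beat 4 (L): throw ball5 h=8 -> lands@12:L; in-air after throw: [b3@7:R b1@8:L b4@9:R b2@10:L b5@12:L]
Beat 5 (R): throw ball6 h=9 -> lands@14:L; in-air after throw: [b3@7:R b1@8:L b4@9:R b2@10:L b5@12:L b6@14:L]
Beat 6 (L): throw ball7 h=5 -> lands@11:R; in-air after throw: [b3@7:R b1@8:L b4@9:R b2@10:L b7@11:R b5@12:L b6@14:L]
Beat 7 (R): throw ball3 h=6 -> lands@13:R; in-air after throw: [b1@8:L b4@9:R b2@10:L b7@11:R b5@12:L b3@13:R b6@14:L]
Beat 8 (L): throw ball1 h=8 -> lands@16:L; in-air after throw: [b4@9:R b2@10:L b7@11:R b5@12:L b3@13:R b6@14:L b1@16:L]
Beat 9 (R): throw ball4 h=9 -> lands@18:L; in-air after throw: [b2@10:L b7@11:R b5@12:L b3@13:R b6@14:L b1@16:L b4@18:L]
Beat 10 (L): throw ball2 h=5 -> lands@15:R; in-air after throw: [b7@11:R b5@12:L b3@13:R b6@14:L b2@15:R b1@16:L b4@18:L]
Beat 11 (R): throw ball7 h=6 -> lands@17:R; in-air after throw: [b5@12:L b3@13:R b6@14:L b2@15:R b1@16:L b7@17:R b4@18:L]
Beat 12 (L): throw ball5 h=8 -> lands@20:L; in-air after throw: [b3@13:R b6@14:L b2@15:R b1@16:L b7@17:R b4@18:L b5@20:L]
Beat 13 (R): throw ball3 h=9 -> lands@22:L; in-air after throw: [b6@14:L b2@15:R b1@16:L b7@17:R b4@18:L b5@20:L b3@22:L]
Beat 14 (L): throw ball6 h=5 -> lands@19:R; in-air after throw: [b2@15:R b1@16:L b7@17:R b4@18:L b6@19:R b5@20:L b3@22:L]
Beat 15 (R): throw ball2 h=6 -> lands@21:R; in-air after throw: [b1@16:L b7@17:R b4@18:L b6@19:R b5@20:L b2@21:R b3@22:L]
Ball 5: thrown@4 h=8 -> first land @12; rethrown@12 h=8 -> second land @20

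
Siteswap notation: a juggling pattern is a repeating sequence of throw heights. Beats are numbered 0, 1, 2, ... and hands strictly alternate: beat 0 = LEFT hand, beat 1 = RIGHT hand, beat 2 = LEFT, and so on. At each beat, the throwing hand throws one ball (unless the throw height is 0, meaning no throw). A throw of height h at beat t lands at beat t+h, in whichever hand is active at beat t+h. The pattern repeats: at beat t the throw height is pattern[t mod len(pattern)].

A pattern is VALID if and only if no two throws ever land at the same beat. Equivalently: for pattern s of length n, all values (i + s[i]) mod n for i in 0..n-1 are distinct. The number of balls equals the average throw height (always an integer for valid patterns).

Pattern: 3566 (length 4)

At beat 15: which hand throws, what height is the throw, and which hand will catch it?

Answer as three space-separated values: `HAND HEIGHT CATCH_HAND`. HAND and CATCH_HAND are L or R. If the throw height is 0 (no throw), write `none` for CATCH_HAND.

Answer: R 6 R

Derivation:
Beat 15: 15 mod 2 = 1, so hand = R
Throw height = pattern[15 mod 4] = pattern[3] = 6
Lands at beat 15+6=21, 21 mod 2 = 1, so catch hand = R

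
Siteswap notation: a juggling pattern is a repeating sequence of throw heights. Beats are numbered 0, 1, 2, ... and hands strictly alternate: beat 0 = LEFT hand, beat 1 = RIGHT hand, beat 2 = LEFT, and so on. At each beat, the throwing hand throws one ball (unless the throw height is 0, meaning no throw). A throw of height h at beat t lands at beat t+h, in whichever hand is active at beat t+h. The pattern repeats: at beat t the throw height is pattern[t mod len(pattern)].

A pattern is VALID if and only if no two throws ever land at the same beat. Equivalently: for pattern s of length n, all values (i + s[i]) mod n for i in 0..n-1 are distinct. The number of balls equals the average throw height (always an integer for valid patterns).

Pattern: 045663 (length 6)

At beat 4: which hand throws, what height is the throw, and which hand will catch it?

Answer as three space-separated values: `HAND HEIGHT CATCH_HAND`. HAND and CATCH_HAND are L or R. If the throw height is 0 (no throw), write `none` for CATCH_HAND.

Beat 4: 4 mod 2 = 0, so hand = L
Throw height = pattern[4 mod 6] = pattern[4] = 6
Lands at beat 4+6=10, 10 mod 2 = 0, so catch hand = L

Answer: L 6 L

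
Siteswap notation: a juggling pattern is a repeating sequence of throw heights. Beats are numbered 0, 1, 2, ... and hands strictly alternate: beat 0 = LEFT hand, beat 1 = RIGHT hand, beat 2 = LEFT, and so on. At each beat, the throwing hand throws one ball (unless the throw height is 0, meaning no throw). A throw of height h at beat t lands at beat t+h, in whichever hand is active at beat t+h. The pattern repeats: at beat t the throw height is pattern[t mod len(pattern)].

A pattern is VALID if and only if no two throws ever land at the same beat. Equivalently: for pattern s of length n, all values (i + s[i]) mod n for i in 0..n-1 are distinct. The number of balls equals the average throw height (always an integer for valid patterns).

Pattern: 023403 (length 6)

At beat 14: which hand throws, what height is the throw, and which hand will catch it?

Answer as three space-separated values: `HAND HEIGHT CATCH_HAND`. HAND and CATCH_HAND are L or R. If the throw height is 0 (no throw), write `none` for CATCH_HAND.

Answer: L 3 R

Derivation:
Beat 14: 14 mod 2 = 0, so hand = L
Throw height = pattern[14 mod 6] = pattern[2] = 3
Lands at beat 14+3=17, 17 mod 2 = 1, so catch hand = R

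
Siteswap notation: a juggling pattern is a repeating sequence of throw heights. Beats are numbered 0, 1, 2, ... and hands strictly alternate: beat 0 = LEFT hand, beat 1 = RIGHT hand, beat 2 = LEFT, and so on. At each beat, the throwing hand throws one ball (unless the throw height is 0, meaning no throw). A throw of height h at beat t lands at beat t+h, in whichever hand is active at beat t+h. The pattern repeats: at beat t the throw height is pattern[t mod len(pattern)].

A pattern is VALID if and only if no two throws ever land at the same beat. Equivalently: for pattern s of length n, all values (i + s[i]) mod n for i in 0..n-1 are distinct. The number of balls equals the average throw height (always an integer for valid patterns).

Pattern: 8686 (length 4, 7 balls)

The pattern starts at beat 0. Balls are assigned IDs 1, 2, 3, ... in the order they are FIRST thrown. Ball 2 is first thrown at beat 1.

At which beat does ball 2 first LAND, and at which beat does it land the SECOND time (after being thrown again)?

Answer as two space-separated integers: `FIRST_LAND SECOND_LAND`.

Beat 0 (L): throw ball1 h=8 -> lands@8:L; in-air after throw: [b1@8:L]
Beat 1 (R): throw ball2 h=6 -> lands@7:R; in-air after throw: [b2@7:R b1@8:L]
Beat 2 (L): throw ball3 h=8 -> lands@10:L; in-air after throw: [b2@7:R b1@8:L b3@10:L]
Beat 3 (R): throw ball4 h=6 -> lands@9:R; in-air after throw: [b2@7:R b1@8:L b4@9:R b3@10:L]
Beat 4 (L): throw ball5 h=8 -> lands@12:L; in-air after throw: [b2@7:R b1@8:L b4@9:R b3@10:L b5@12:L]
Beat 5 (R): throw ball6 h=6 -> lands@11:R; in-air after throw: [b2@7:R b1@8:L b4@9:R b3@10:L b6@11:R b5@12:L]
Beat 6 (L): throw ball7 h=8 -> lands@14:L; in-air after throw: [b2@7:R b1@8:L b4@9:R b3@10:L b6@11:R b5@12:L b7@14:L]
Beat 7 (R): throw ball2 h=6 -> lands@13:R; in-air after throw: [b1@8:L b4@9:R b3@10:L b6@11:R b5@12:L b2@13:R b7@14:L]
Beat 8 (L): throw ball1 h=8 -> lands@16:L; in-air after throw: [b4@9:R b3@10:L b6@11:R b5@12:L b2@13:R b7@14:L b1@16:L]
Beat 9 (R): throw ball4 h=6 -> lands@15:R; in-air after throw: [b3@10:L b6@11:R b5@12:L b2@13:R b7@14:L b4@15:R b1@16:L]
Beat 10 (L): throw ball3 h=8 -> lands@18:L; in-air after throw: [b6@11:R b5@12:L b2@13:R b7@14:L b4@15:R b1@16:L b3@18:L]
Beat 11 (R): throw ball6 h=6 -> lands@17:R; in-air after throw: [b5@12:L b2@13:R b7@14:L b4@15:R b1@16:L b6@17:R b3@18:L]
Beat 12 (L): throw ball5 h=8 -> lands@20:L; in-air after throw: [b2@13:R b7@14:L b4@15:R b1@16:L b6@17:R b3@18:L b5@20:L]
Beat 13 (R): throw ball2 h=6 -> lands@19:R; in-air after throw: [b7@14:L b4@15:R b1@16:L b6@17:R b3@18:L b2@19:R b5@20:L]
Ball 2: thrown@1 h=6 -> first land @7; rethrown@7 h=6 -> second land @13

Answer: 7 13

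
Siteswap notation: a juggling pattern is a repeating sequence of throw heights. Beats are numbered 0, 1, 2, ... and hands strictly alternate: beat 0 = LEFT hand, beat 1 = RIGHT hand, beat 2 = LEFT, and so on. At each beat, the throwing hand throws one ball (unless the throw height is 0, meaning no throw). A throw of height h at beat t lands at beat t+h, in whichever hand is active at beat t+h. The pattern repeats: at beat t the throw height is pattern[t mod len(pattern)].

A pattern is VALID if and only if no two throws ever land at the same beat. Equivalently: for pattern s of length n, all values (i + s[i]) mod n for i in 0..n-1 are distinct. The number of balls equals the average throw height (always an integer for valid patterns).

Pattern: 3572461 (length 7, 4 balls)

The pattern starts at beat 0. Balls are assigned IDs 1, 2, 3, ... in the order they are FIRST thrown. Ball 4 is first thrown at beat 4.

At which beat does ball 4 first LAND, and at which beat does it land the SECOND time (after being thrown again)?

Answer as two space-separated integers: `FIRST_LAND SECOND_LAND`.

Beat 0 (L): throw ball1 h=3 -> lands@3:R; in-air after throw: [b1@3:R]
Beat 1 (R): throw ball2 h=5 -> lands@6:L; in-air after throw: [b1@3:R b2@6:L]
Beat 2 (L): throw ball3 h=7 -> lands@9:R; in-air after throw: [b1@3:R b2@6:L b3@9:R]
Beat 3 (R): throw ball1 h=2 -> lands@5:R; in-air after throw: [b1@5:R b2@6:L b3@9:R]
Beat 4 (L): throw ball4 h=4 -> lands@8:L; in-air after throw: [b1@5:R b2@6:L b4@8:L b3@9:R]
Beat 5 (R): throw ball1 h=6 -> lands@11:R; in-air after throw: [b2@6:L b4@8:L b3@9:R b1@11:R]
Beat 6 (L): throw ball2 h=1 -> lands@7:R; in-air after throw: [b2@7:R b4@8:L b3@9:R b1@11:R]
Beat 7 (R): throw ball2 h=3 -> lands@10:L; in-air after throw: [b4@8:L b3@9:R b2@10:L b1@11:R]
Beat 8 (L): throw ball4 h=5 -> lands@13:R; in-air after throw: [b3@9:R b2@10:L b1@11:R b4@13:R]
Beat 9 (R): throw ball3 h=7 -> lands@16:L; in-air after throw: [b2@10:L b1@11:R b4@13:R b3@16:L]
Beat 10 (L): throw ball2 h=2 -> lands@12:L; in-air after throw: [b1@11:R b2@12:L b4@13:R b3@16:L]
Beat 11 (R): throw ball1 h=4 -> lands@15:R; in-air after throw: [b2@12:L b4@13:R b1@15:R b3@16:L]
Beat 12 (L): throw ball2 h=6 -> lands@18:L; in-air after throw: [b4@13:R b1@15:R b3@16:L b2@18:L]
Beat 13 (R): throw ball4 h=1 -> lands@14:L; in-air after throw: [b4@14:L b1@15:R b3@16:L b2@18:L]
Ball 4: thrown@4 h=4 -> first land @8; rethrown@8 h=5 -> second land @13

Answer: 8 13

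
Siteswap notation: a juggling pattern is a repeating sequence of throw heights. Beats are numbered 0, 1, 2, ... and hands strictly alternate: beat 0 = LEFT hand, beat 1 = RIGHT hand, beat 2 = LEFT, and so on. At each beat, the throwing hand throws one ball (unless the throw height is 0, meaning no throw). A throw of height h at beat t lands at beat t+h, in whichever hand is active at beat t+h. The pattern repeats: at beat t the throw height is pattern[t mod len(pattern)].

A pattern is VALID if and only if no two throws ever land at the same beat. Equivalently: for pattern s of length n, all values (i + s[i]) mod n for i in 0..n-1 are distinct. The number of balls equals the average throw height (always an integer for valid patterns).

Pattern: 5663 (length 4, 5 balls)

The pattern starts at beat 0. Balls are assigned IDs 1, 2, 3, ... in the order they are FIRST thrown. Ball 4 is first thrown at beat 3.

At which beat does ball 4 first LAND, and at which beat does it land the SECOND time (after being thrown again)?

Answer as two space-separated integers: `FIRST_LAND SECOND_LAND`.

Answer: 6 12

Derivation:
Beat 0 (L): throw ball1 h=5 -> lands@5:R; in-air after throw: [b1@5:R]
Beat 1 (R): throw ball2 h=6 -> lands@7:R; in-air after throw: [b1@5:R b2@7:R]
Beat 2 (L): throw ball3 h=6 -> lands@8:L; in-air after throw: [b1@5:R b2@7:R b3@8:L]
Beat 3 (R): throw ball4 h=3 -> lands@6:L; in-air after throw: [b1@5:R b4@6:L b2@7:R b3@8:L]
Beat 4 (L): throw ball5 h=5 -> lands@9:R; in-air after throw: [b1@5:R b4@6:L b2@7:R b3@8:L b5@9:R]
Beat 5 (R): throw ball1 h=6 -> lands@11:R; in-air after throw: [b4@6:L b2@7:R b3@8:L b5@9:R b1@11:R]
Beat 6 (L): throw ball4 h=6 -> lands@12:L; in-air after throw: [b2@7:R b3@8:L b5@9:R b1@11:R b4@12:L]
Beat 7 (R): throw ball2 h=3 -> lands@10:L; in-air after throw: [b3@8:L b5@9:R b2@10:L b1@11:R b4@12:L]
Beat 8 (L): throw ball3 h=5 -> lands@13:R; in-air after throw: [b5@9:R b2@10:L b1@11:R b4@12:L b3@13:R]
Beat 9 (R): throw ball5 h=6 -> lands@15:R; in-air after throw: [b2@10:L b1@11:R b4@12:L b3@13:R b5@15:R]
Beat 10 (L): throw ball2 h=6 -> lands@16:L; in-air after throw: [b1@11:R b4@12:L b3@13:R b5@15:R b2@16:L]
Beat 11 (R): throw ball1 h=3 -> lands@14:L; in-air after throw: [b4@12:L b3@13:R b1@14:L b5@15:R b2@16:L]
Beat 12 (L): throw ball4 h=5 -> lands@17:R; in-air after throw: [b3@13:R b1@14:L b5@15:R b2@16:L b4@17:R]
Ball 4: thrown@3 h=3 -> first land @6; rethrown@6 h=6 -> second land @12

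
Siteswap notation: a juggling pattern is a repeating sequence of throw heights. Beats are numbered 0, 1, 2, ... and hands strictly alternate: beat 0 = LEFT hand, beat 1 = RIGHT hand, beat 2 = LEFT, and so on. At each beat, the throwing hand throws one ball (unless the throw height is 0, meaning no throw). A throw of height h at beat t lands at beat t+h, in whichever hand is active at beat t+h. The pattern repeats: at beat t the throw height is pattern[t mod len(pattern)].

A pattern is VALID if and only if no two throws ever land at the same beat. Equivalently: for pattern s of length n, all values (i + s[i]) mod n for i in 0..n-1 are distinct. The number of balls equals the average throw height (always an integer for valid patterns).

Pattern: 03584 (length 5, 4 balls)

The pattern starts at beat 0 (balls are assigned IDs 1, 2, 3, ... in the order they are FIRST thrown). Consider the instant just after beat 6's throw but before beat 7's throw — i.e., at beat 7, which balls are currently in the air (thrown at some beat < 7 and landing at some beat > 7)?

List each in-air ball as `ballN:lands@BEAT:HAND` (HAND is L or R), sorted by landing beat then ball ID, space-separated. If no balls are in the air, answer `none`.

Answer: ball1:lands@8:L ball4:lands@9:R ball3:lands@11:R

Derivation:
Beat 1 (R): throw ball1 h=3 -> lands@4:L; in-air after throw: [b1@4:L]
Beat 2 (L): throw ball2 h=5 -> lands@7:R; in-air after throw: [b1@4:L b2@7:R]
Beat 3 (R): throw ball3 h=8 -> lands@11:R; in-air after throw: [b1@4:L b2@7:R b3@11:R]
Beat 4 (L): throw ball1 h=4 -> lands@8:L; in-air after throw: [b2@7:R b1@8:L b3@11:R]
Beat 6 (L): throw ball4 h=3 -> lands@9:R; in-air after throw: [b2@7:R b1@8:L b4@9:R b3@11:R]
Beat 7 (R): throw ball2 h=5 -> lands@12:L; in-air after throw: [b1@8:L b4@9:R b3@11:R b2@12:L]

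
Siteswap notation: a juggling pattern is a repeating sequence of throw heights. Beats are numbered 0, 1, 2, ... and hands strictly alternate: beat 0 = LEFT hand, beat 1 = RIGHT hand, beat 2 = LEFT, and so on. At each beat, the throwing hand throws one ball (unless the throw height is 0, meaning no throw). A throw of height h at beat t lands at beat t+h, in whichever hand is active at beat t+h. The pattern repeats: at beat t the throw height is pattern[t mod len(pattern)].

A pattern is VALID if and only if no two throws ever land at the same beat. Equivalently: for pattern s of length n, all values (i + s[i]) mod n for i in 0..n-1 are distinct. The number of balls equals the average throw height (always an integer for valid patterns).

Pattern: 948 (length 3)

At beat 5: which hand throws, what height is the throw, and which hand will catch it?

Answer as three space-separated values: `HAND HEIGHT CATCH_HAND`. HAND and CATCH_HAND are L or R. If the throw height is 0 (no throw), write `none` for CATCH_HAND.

Answer: R 8 R

Derivation:
Beat 5: 5 mod 2 = 1, so hand = R
Throw height = pattern[5 mod 3] = pattern[2] = 8
Lands at beat 5+8=13, 13 mod 2 = 1, so catch hand = R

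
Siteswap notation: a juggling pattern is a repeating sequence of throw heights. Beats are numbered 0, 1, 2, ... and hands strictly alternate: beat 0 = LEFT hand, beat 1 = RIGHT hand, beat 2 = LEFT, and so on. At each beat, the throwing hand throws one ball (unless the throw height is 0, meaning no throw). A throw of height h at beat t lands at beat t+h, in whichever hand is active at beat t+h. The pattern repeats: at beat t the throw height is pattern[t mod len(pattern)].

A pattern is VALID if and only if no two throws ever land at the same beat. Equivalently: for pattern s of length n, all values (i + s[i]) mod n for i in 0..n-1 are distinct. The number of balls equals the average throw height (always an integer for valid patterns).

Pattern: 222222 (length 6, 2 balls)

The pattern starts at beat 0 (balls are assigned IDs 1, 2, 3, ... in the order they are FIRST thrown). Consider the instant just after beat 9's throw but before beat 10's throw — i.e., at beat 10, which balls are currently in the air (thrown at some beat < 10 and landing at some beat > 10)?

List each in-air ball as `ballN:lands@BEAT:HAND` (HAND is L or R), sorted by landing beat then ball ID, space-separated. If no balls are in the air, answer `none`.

Beat 0 (L): throw ball1 h=2 -> lands@2:L; in-air after throw: [b1@2:L]
Beat 1 (R): throw ball2 h=2 -> lands@3:R; in-air after throw: [b1@2:L b2@3:R]
Beat 2 (L): throw ball1 h=2 -> lands@4:L; in-air after throw: [b2@3:R b1@4:L]
Beat 3 (R): throw ball2 h=2 -> lands@5:R; in-air after throw: [b1@4:L b2@5:R]
Beat 4 (L): throw ball1 h=2 -> lands@6:L; in-air after throw: [b2@5:R b1@6:L]
Beat 5 (R): throw ball2 h=2 -> lands@7:R; in-air after throw: [b1@6:L b2@7:R]
Beat 6 (L): throw ball1 h=2 -> lands@8:L; in-air after throw: [b2@7:R b1@8:L]
Beat 7 (R): throw ball2 h=2 -> lands@9:R; in-air after throw: [b1@8:L b2@9:R]
Beat 8 (L): throw ball1 h=2 -> lands@10:L; in-air after throw: [b2@9:R b1@10:L]
Beat 9 (R): throw ball2 h=2 -> lands@11:R; in-air after throw: [b1@10:L b2@11:R]
Beat 10 (L): throw ball1 h=2 -> lands@12:L; in-air after throw: [b2@11:R b1@12:L]

Answer: ball2:lands@11:R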